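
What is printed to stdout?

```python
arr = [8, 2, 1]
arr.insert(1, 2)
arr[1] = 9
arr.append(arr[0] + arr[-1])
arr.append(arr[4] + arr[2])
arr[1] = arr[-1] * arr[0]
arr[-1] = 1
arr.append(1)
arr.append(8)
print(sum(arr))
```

insert 2 at 1 → [8, 2, 2, 1]
arr[1] = 9 → [8, 9, 2, 1]
append arr[0]+arr[-1] = 8+1 = 9 → [8, 9, 2, 1, 9]
append arr[4]+arr[2] = 9+2 = 11 → [8, 9, 2, 1, 9, 11]
arr[1] = arr[-1]*arr[0] = 11*8 = 88 → [8, 88, 2, 1, 9, 11]
arr[-1] = 1 → [8, 88, 2, 1, 9, 1]
append 1 → [8, 88, 2, 1, 9, 1, 1]
append 8 → [8, 88, 2, 1, 9, 1, 1, 8]
sum = 118

118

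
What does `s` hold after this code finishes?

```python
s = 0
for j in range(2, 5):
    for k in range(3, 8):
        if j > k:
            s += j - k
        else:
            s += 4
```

j=2,k=3: not 2>3, s = 0+4 = 4
j=2,k=4: not 2>4, s = 4+4 = 8
j=2,k=5: not 2>5, s = 8+4 = 12
j=2,k=6: not 2>6, s = 12+4 = 16
j=2,k=7: not 2>7, s = 16+4 = 20
j=3,k=3: not 3>3, s = 20+4 = 24
j=3,k=4: not 3>4, s = 24+4 = 28
j=3,k=5: not 3>5, s = 28+4 = 32
j=3,k=6: not 3>6, s = 32+4 = 36
j=3,k=7: not 3>7, s = 36+4 = 40
j=4,k=3: 4>3, s = 40+1 = 41
j=4,k=4: not 4>4, s = 41+4 = 45
j=4,k=5: not 4>5, s = 45+4 = 49
j=4,k=6: not 4>6, s = 49+4 = 53
j=4,k=7: not 4>7, s = 53+4 = 57

57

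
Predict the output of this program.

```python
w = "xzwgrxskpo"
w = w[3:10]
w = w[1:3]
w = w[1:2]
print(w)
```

slice [3:10] → 'grxskpo'
slice [1:3] → 'rx'
slice [1:2] → 'x'

x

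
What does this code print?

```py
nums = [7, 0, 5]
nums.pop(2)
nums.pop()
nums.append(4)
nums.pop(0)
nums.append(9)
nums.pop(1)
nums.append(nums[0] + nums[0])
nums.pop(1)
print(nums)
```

[4]

pop(2) removes 5 → [7, 0]
pop() removes 0 → [7]
append 4 → [7, 4]
pop(0) removes 7 → [4]
append 9 → [4, 9]
pop(1) removes 9 → [4]
append nums[0]+nums[0] = 4+4 = 8 → [4, 8]
pop(1) removes 8 → [4]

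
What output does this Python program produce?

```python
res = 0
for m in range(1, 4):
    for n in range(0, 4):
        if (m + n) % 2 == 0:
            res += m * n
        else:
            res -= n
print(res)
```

m=1,n=0: odd sum, res = 0-0 = 0
m=1,n=1: even sum, res = 0+1 = 1
m=1,n=2: odd sum, res = 1-2 = -1
m=1,n=3: even sum, res = (-1)+3 = 2
m=2,n=0: even sum, res = 2+0 = 2
m=2,n=1: odd sum, res = 2-1 = 1
m=2,n=2: even sum, res = 1+4 = 5
m=2,n=3: odd sum, res = 5-3 = 2
m=3,n=0: odd sum, res = 2-0 = 2
m=3,n=1: even sum, res = 2+3 = 5
m=3,n=2: odd sum, res = 5-2 = 3
m=3,n=3: even sum, res = 3+9 = 12

12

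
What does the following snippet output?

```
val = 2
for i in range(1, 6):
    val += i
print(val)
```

17

i=1: val = 2+1 = 3
i=2: val = 3+2 = 5
i=3: val = 5+3 = 8
i=4: val = 8+4 = 12
i=5: val = 12+5 = 17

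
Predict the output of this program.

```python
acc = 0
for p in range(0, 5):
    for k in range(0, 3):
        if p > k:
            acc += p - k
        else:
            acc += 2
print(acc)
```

p=0,k=0: not 0>0, acc = 0+2 = 2
p=0,k=1: not 0>1, acc = 2+2 = 4
p=0,k=2: not 0>2, acc = 4+2 = 6
p=1,k=0: 1>0, acc = 6+1 = 7
p=1,k=1: not 1>1, acc = 7+2 = 9
p=1,k=2: not 1>2, acc = 9+2 = 11
p=2,k=0: 2>0, acc = 11+2 = 13
p=2,k=1: 2>1, acc = 13+1 = 14
p=2,k=2: not 2>2, acc = 14+2 = 16
p=3,k=0: 3>0, acc = 16+3 = 19
p=3,k=1: 3>1, acc = 19+2 = 21
p=3,k=2: 3>2, acc = 21+1 = 22
p=4,k=0: 4>0, acc = 22+4 = 26
p=4,k=1: 4>1, acc = 26+3 = 29
p=4,k=2: 4>2, acc = 29+2 = 31

31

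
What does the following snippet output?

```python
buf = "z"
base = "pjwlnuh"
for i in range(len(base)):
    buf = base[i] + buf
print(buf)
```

i=0: prepend 'p' → 'pz'
i=1: prepend 'j' → 'jpz'
i=2: prepend 'w' → 'wjpz'
i=3: prepend 'l' → 'lwjpz'
i=4: prepend 'n' → 'nlwjpz'
i=5: prepend 'u' → 'unlwjpz'
i=6: prepend 'h' → 'hunlwjpz'

hunlwjpz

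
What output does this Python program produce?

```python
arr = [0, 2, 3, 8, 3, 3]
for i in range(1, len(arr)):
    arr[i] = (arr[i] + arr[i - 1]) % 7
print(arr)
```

[0, 2, 5, 6, 2, 5]

i=1: arr[1] = (2+0)%7 = 2 → [0, 2, 3, 8, 3, 3]
i=2: arr[2] = (3+2)%7 = 5 → [0, 2, 5, 8, 3, 3]
i=3: arr[3] = (8+5)%7 = 6 → [0, 2, 5, 6, 3, 3]
i=4: arr[4] = (3+6)%7 = 2 → [0, 2, 5, 6, 2, 3]
i=5: arr[5] = (3+2)%7 = 5 → [0, 2, 5, 6, 2, 5]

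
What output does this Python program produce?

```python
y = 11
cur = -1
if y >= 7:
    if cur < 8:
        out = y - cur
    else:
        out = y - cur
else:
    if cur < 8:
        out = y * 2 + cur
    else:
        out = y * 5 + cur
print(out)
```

y=11, cur=-1
y >= 7 is True; cur < 8 is True
→ out = y - cur = 12

12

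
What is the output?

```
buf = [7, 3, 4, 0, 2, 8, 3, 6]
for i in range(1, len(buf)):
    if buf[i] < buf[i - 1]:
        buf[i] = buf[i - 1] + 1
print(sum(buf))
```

i=1: 3<7, buf[1] = 7+1 = 8 → [7, 8, 4, 0, 2, 8, 3, 6]
i=2: 4<8, buf[2] = 8+1 = 9 → [7, 8, 9, 0, 2, 8, 3, 6]
i=3: 0<9, buf[3] = 9+1 = 10 → [7, 8, 9, 10, 2, 8, 3, 6]
i=4: 2<10, buf[4] = 10+1 = 11 → [7, 8, 9, 10, 11, 8, 3, 6]
i=5: 8<11, buf[5] = 11+1 = 12 → [7, 8, 9, 10, 11, 12, 3, 6]
i=6: 3<12, buf[6] = 12+1 = 13 → [7, 8, 9, 10, 11, 12, 13, 6]
i=7: 6<13, buf[7] = 13+1 = 14 → [7, 8, 9, 10, 11, 12, 13, 14]
sum = 84

84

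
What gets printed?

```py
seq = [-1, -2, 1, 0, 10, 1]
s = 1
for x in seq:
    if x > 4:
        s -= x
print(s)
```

-9

x=-1: not >4
x=-2: not >4
x=1: not >4
x=0: not >4
x=10: >4, s = 1-10 = -9
x=1: not >4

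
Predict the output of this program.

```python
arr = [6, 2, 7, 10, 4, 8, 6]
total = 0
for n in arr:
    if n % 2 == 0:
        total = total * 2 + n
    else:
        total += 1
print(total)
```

358

n=6: even, total = 0*2+6 = 6
n=2: even, total = 6*2+2 = 14
n=7: not even, total = 14+1 = 15
n=10: even, total = 15*2+10 = 40
n=4: even, total = 40*2+4 = 84
n=8: even, total = 84*2+8 = 176
n=6: even, total = 176*2+6 = 358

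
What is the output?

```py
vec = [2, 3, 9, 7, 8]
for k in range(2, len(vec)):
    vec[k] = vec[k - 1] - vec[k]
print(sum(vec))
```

k=2: vec[2] = 3-9 = -6 → [2, 3, -6, 7, 8]
k=3: vec[3] = (-6)-7 = -13 → [2, 3, -6, -13, 8]
k=4: vec[4] = (-13)-8 = -21 → [2, 3, -6, -13, -21]
sum = -35

-35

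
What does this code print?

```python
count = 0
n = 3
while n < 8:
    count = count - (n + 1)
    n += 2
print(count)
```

n=3: count = 0-4 = -4
n=5: count = (-4)-6 = -10
n=7: count = (-10)-8 = -18

-18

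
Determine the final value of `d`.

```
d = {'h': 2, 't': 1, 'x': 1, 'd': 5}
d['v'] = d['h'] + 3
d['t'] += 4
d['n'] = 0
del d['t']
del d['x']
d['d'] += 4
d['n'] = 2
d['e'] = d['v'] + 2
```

{'h': 2, 'd': 9, 'v': 5, 'n': 2, 'e': 7}

d['v'] = d['h']+3 = 5 → {'h': 2, 't': 1, 'x': 1, 'd': 5, 'v': 5}
d['t'] = 1+4 = 5 → {'h': 2, 't': 5, 'x': 1, 'd': 5, 'v': 5}
d['n'] = 0 → {'h': 2, 't': 5, 'x': 1, 'd': 5, 'v': 5, 'n': 0}
del 't' → {'h': 2, 'x': 1, 'd': 5, 'v': 5, 'n': 0}
del 'x' → {'h': 2, 'd': 5, 'v': 5, 'n': 0}
d['d'] = 5+4 = 9 → {'h': 2, 'd': 9, 'v': 5, 'n': 0}
d['n'] = 2 → {'h': 2, 'd': 9, 'v': 5, 'n': 2}
d['e'] = d['v']+2 = 7 → {'h': 2, 'd': 9, 'v': 5, 'n': 2, 'e': 7}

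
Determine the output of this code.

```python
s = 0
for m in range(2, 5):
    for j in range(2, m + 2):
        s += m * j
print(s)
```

m=2,j=2: s = 0+4 = 4
m=2,j=3: s = 4+6 = 10
m=3,j=2: s = 10+6 = 16
m=3,j=3: s = 16+9 = 25
m=3,j=4: s = 25+12 = 37
m=4,j=2: s = 37+8 = 45
m=4,j=3: s = 45+12 = 57
m=4,j=4: s = 57+16 = 73
m=4,j=5: s = 73+20 = 93

93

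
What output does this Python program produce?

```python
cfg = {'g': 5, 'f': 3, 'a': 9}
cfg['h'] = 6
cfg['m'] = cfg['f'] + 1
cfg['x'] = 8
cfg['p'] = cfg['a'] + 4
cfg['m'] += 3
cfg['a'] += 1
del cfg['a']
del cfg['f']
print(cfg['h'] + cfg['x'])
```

cfg['h'] = 6 → {'g': 5, 'f': 3, 'a': 9, 'h': 6}
cfg['m'] = cfg['f']+1 = 4 → {'g': 5, 'f': 3, 'a': 9, 'h': 6, 'm': 4}
cfg['x'] = 8 → {'g': 5, 'f': 3, 'a': 9, 'h': 6, 'm': 4, 'x': 8}
cfg['p'] = cfg['a']+4 = 13 → {'g': 5, 'f': 3, 'a': 9, 'h': 6, 'm': 4, 'x': 8, 'p': 13}
cfg['m'] = 4+3 = 7 → {'g': 5, 'f': 3, 'a': 9, 'h': 6, 'm': 7, 'x': 8, 'p': 13}
cfg['a'] = 9+1 = 10 → {'g': 5, 'f': 3, 'a': 10, 'h': 6, 'm': 7, 'x': 8, 'p': 13}
del 'a' → {'g': 5, 'f': 3, 'h': 6, 'm': 7, 'x': 8, 'p': 13}
del 'f' → {'g': 5, 'h': 6, 'm': 7, 'x': 8, 'p': 13}
cfg['h']+cfg['x'] = 6+8 = 14

14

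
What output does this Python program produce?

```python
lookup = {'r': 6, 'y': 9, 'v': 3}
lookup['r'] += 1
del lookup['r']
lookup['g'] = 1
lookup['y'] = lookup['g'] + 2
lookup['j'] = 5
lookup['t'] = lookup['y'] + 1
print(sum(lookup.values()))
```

lookup['r'] = 6+1 = 7 → {'r': 7, 'y': 9, 'v': 3}
del 'r' → {'y': 9, 'v': 3}
lookup['g'] = 1 → {'y': 9, 'v': 3, 'g': 1}
lookup['y'] = lookup['g']+2 = 3 → {'y': 3, 'v': 3, 'g': 1}
lookup['j'] = 5 → {'y': 3, 'v': 3, 'g': 1, 'j': 5}
lookup['t'] = lookup['y']+1 = 4 → {'y': 3, 'v': 3, 'g': 1, 'j': 5, 't': 4}
sum of values = 16

16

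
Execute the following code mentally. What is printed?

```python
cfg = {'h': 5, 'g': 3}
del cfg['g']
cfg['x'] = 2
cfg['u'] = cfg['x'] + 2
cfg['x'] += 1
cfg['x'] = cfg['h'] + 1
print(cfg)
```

{'h': 5, 'x': 6, 'u': 4}

del 'g' → {'h': 5}
cfg['x'] = 2 → {'h': 5, 'x': 2}
cfg['u'] = cfg['x']+2 = 4 → {'h': 5, 'x': 2, 'u': 4}
cfg['x'] = 2+1 = 3 → {'h': 5, 'x': 3, 'u': 4}
cfg['x'] = cfg['h']+1 = 6 → {'h': 5, 'x': 6, 'u': 4}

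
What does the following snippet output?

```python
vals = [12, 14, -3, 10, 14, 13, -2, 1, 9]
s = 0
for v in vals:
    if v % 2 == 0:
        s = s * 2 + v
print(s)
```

370

v=12: even, s = 0*2+12 = 12
v=14: even, s = 12*2+14 = 38
v=-3: not even
v=10: even, s = 38*2+10 = 86
v=14: even, s = 86*2+14 = 186
v=13: not even
v=-2: even, s = 186*2+(-2) = 370
v=1: not even
v=9: not even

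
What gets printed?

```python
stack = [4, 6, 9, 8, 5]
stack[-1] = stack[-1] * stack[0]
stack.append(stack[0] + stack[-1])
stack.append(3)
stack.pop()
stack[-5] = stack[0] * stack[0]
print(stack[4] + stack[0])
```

24

stack[-1] = stack[-1]*stack[0] = 5*4 = 20 → [4, 6, 9, 8, 20]
append stack[0]+stack[-1] = 4+20 = 24 → [4, 6, 9, 8, 20, 24]
append 3 → [4, 6, 9, 8, 20, 24, 3]
pop() removes 3 → [4, 6, 9, 8, 20, 24]
stack[-5] = stack[0]*stack[0] = 4*4 = 16 → [4, 16, 9, 8, 20, 24]
stack[4]+stack[0] = 20+4 = 24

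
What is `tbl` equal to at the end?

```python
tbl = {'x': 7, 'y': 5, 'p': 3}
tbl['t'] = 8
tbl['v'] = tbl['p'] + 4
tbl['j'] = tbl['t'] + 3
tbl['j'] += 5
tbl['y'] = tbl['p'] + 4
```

{'x': 7, 'y': 7, 'p': 3, 't': 8, 'v': 7, 'j': 16}

tbl['t'] = 8 → {'x': 7, 'y': 5, 'p': 3, 't': 8}
tbl['v'] = tbl['p']+4 = 7 → {'x': 7, 'y': 5, 'p': 3, 't': 8, 'v': 7}
tbl['j'] = tbl['t']+3 = 11 → {'x': 7, 'y': 5, 'p': 3, 't': 8, 'v': 7, 'j': 11}
tbl['j'] = 11+5 = 16 → {'x': 7, 'y': 5, 'p': 3, 't': 8, 'v': 7, 'j': 16}
tbl['y'] = tbl['p']+4 = 7 → {'x': 7, 'y': 7, 'p': 3, 't': 8, 'v': 7, 'j': 16}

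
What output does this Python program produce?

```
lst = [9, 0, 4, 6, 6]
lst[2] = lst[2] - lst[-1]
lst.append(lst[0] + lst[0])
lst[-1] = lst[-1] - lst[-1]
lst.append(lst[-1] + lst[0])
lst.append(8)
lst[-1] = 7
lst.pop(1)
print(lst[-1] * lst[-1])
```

lst[2] = lst[2]-lst[-1] = 4-6 = -2 → [9, 0, -2, 6, 6]
append lst[0]+lst[0] = 9+9 = 18 → [9, 0, -2, 6, 6, 18]
lst[-1] = lst[-1]-lst[-1] = 18-18 = 0 → [9, 0, -2, 6, 6, 0]
append lst[-1]+lst[0] = 0+9 = 9 → [9, 0, -2, 6, 6, 0, 9]
append 8 → [9, 0, -2, 6, 6, 0, 9, 8]
lst[-1] = 7 → [9, 0, -2, 6, 6, 0, 9, 7]
pop(1) removes 0 → [9, -2, 6, 6, 0, 9, 7]
lst[-1]*lst[-1] = 7*7 = 49

49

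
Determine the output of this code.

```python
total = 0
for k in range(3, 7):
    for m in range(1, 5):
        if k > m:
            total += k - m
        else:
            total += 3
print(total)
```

42

k=3,m=1: 3>1, total = 0+2 = 2
k=3,m=2: 3>2, total = 2+1 = 3
k=3,m=3: not 3>3, total = 3+3 = 6
k=3,m=4: not 3>4, total = 6+3 = 9
k=4,m=1: 4>1, total = 9+3 = 12
k=4,m=2: 4>2, total = 12+2 = 14
k=4,m=3: 4>3, total = 14+1 = 15
k=4,m=4: not 4>4, total = 15+3 = 18
k=5,m=1: 5>1, total = 18+4 = 22
k=5,m=2: 5>2, total = 22+3 = 25
k=5,m=3: 5>3, total = 25+2 = 27
k=5,m=4: 5>4, total = 27+1 = 28
k=6,m=1: 6>1, total = 28+5 = 33
k=6,m=2: 6>2, total = 33+4 = 37
k=6,m=3: 6>3, total = 37+3 = 40
k=6,m=4: 6>4, total = 40+2 = 42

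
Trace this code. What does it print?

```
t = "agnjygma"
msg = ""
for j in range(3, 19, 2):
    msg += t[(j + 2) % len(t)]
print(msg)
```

gagjgagj

j=3: add t[5]='g' → 'g'
j=5: add t[7]='a' → 'ga'
j=7: add t[1]='g' → 'gag'
j=9: add t[3]='j' → 'gagj'
j=11: add t[5]='g' → 'gagjg'
j=13: add t[7]='a' → 'gagjga'
j=15: add t[1]='g' → 'gagjgag'
j=17: add t[3]='j' → 'gagjgagj'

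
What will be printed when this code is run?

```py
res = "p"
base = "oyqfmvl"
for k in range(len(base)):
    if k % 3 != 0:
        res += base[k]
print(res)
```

k=0: skip
k=1: add 'y' → 'py'
k=2: add 'q' → 'pyq'
k=3: skip
k=4: add 'm' → 'pyqm'
k=5: add 'v' → 'pyqmv'
k=6: skip

pyqmv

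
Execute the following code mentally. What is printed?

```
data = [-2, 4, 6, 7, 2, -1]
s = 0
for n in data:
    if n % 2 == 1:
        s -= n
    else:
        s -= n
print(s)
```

n=-2: not odd, s = 0-(-2) = 2
n=4: not odd, s = 2-4 = -2
n=6: not odd, s = (-2)-6 = -8
n=7: odd, s = (-8)-7 = -15
n=2: not odd, s = (-15)-2 = -17
n=-1: odd, s = (-17)-(-1) = -16

-16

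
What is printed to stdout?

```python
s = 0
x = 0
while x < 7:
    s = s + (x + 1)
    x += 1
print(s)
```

28

x=0: s = 0+1 = 1
x=1: s = 1+2 = 3
x=2: s = 3+3 = 6
x=3: s = 6+4 = 10
x=4: s = 10+5 = 15
x=5: s = 15+6 = 21
x=6: s = 21+7 = 28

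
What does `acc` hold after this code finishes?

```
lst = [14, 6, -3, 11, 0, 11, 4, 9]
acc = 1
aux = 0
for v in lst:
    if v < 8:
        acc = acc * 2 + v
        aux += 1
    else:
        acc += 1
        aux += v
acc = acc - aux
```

v=14: not <8, acc = 1+1 = 2; aux=14
v=6: <8, acc = 2*2+6 = 10; aux=15
v=-3: <8, acc = 10*2+(-3) = 17; aux=16
v=11: not <8, acc = 17+1 = 18; aux=27
v=0: <8, acc = 18*2+0 = 36; aux=28
v=11: not <8, acc = 36+1 = 37; aux=39
v=4: <8, acc = 37*2+4 = 78; aux=40
v=9: not <8, acc = 78+1 = 79; aux=49
acc-aux = 79-49 = 30

30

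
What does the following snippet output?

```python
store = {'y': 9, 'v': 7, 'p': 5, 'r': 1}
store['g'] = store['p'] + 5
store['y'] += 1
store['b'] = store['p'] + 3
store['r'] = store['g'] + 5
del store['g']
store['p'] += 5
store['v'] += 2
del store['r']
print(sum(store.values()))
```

store['g'] = store['p']+5 = 10 → {'y': 9, 'v': 7, 'p': 5, 'r': 1, 'g': 10}
store['y'] = 9+1 = 10 → {'y': 10, 'v': 7, 'p': 5, 'r': 1, 'g': 10}
store['b'] = store['p']+3 = 8 → {'y': 10, 'v': 7, 'p': 5, 'r': 1, 'g': 10, 'b': 8}
store['r'] = store['g']+5 = 15 → {'y': 10, 'v': 7, 'p': 5, 'r': 15, 'g': 10, 'b': 8}
del 'g' → {'y': 10, 'v': 7, 'p': 5, 'r': 15, 'b': 8}
store['p'] = 5+5 = 10 → {'y': 10, 'v': 7, 'p': 10, 'r': 15, 'b': 8}
store['v'] = 7+2 = 9 → {'y': 10, 'v': 9, 'p': 10, 'r': 15, 'b': 8}
del 'r' → {'y': 10, 'v': 9, 'p': 10, 'b': 8}
sum of values = 37

37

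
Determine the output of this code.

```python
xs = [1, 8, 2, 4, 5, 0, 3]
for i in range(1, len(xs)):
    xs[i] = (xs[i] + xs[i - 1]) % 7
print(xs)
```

[1, 2, 4, 1, 6, 6, 2]

i=1: xs[1] = (8+1)%7 = 2 → [1, 2, 2, 4, 5, 0, 3]
i=2: xs[2] = (2+2)%7 = 4 → [1, 2, 4, 4, 5, 0, 3]
i=3: xs[3] = (4+4)%7 = 1 → [1, 2, 4, 1, 5, 0, 3]
i=4: xs[4] = (5+1)%7 = 6 → [1, 2, 4, 1, 6, 0, 3]
i=5: xs[5] = (0+6)%7 = 6 → [1, 2, 4, 1, 6, 6, 3]
i=6: xs[6] = (3+6)%7 = 2 → [1, 2, 4, 1, 6, 6, 2]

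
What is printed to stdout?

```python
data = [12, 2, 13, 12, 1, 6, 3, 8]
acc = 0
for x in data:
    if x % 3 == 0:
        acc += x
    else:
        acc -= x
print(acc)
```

9

x=12: %3==0, acc = 0+12 = 12
x=2: not %3==0, acc = 12-2 = 10
x=13: not %3==0, acc = 10-13 = -3
x=12: %3==0, acc = (-3)+12 = 9
x=1: not %3==0, acc = 9-1 = 8
x=6: %3==0, acc = 8+6 = 14
x=3: %3==0, acc = 14+3 = 17
x=8: not %3==0, acc = 17-8 = 9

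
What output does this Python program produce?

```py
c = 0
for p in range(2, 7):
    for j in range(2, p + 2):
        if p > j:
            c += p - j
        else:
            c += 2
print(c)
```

40

p=2,j=2: not 2>2, c = 0+2 = 2
p=2,j=3: not 2>3, c = 2+2 = 4
p=3,j=2: 3>2, c = 4+1 = 5
p=3,j=3: not 3>3, c = 5+2 = 7
p=3,j=4: not 3>4, c = 7+2 = 9
p=4,j=2: 4>2, c = 9+2 = 11
p=4,j=3: 4>3, c = 11+1 = 12
p=4,j=4: not 4>4, c = 12+2 = 14
p=4,j=5: not 4>5, c = 14+2 = 16
p=5,j=2: 5>2, c = 16+3 = 19
p=5,j=3: 5>3, c = 19+2 = 21
p=5,j=4: 5>4, c = 21+1 = 22
p=5,j=5: not 5>5, c = 22+2 = 24
p=5,j=6: not 5>6, c = 24+2 = 26
p=6,j=2: 6>2, c = 26+4 = 30
p=6,j=3: 6>3, c = 30+3 = 33
p=6,j=4: 6>4, c = 33+2 = 35
p=6,j=5: 6>5, c = 35+1 = 36
p=6,j=6: not 6>6, c = 36+2 = 38
p=6,j=7: not 6>7, c = 38+2 = 40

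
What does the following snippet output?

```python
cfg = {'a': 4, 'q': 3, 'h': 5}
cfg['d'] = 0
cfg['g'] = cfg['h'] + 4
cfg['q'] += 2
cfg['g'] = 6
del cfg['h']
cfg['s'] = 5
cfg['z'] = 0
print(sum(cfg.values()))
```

20

cfg['d'] = 0 → {'a': 4, 'q': 3, 'h': 5, 'd': 0}
cfg['g'] = cfg['h']+4 = 9 → {'a': 4, 'q': 3, 'h': 5, 'd': 0, 'g': 9}
cfg['q'] = 3+2 = 5 → {'a': 4, 'q': 5, 'h': 5, 'd': 0, 'g': 9}
cfg['g'] = 6 → {'a': 4, 'q': 5, 'h': 5, 'd': 0, 'g': 6}
del 'h' → {'a': 4, 'q': 5, 'd': 0, 'g': 6}
cfg['s'] = 5 → {'a': 4, 'q': 5, 'd': 0, 'g': 6, 's': 5}
cfg['z'] = 0 → {'a': 4, 'q': 5, 'd': 0, 'g': 6, 's': 5, 'z': 0}
sum of values = 20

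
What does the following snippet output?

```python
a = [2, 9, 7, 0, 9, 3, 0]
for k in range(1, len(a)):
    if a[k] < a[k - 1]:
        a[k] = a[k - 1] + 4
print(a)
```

[2, 9, 13, 17, 21, 25, 29]

k=1: 9>=2, unchanged → [2, 9, 7, 0, 9, 3, 0]
k=2: 7<9, a[2] = 9+4 = 13 → [2, 9, 13, 0, 9, 3, 0]
k=3: 0<13, a[3] = 13+4 = 17 → [2, 9, 13, 17, 9, 3, 0]
k=4: 9<17, a[4] = 17+4 = 21 → [2, 9, 13, 17, 21, 3, 0]
k=5: 3<21, a[5] = 21+4 = 25 → [2, 9, 13, 17, 21, 25, 0]
k=6: 0<25, a[6] = 25+4 = 29 → [2, 9, 13, 17, 21, 25, 29]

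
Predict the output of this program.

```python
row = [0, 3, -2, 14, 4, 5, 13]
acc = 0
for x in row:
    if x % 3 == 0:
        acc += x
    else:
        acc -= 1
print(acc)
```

x=0: %3==0, acc = 0+0 = 0
x=3: %3==0, acc = 0+3 = 3
x=-2: not %3==0, acc = 3-1 = 2
x=14: not %3==0, acc = 2-1 = 1
x=4: not %3==0, acc = 1-1 = 0
x=5: not %3==0, acc = 0-1 = -1
x=13: not %3==0, acc = (-1)-1 = -2

-2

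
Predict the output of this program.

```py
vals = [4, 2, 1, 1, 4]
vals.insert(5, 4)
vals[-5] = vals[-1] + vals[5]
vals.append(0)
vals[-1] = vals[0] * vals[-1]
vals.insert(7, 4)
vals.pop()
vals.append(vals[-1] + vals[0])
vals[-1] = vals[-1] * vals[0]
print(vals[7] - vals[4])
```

insert 4 at 5 → [4, 2, 1, 1, 4, 4]
vals[-5] = vals[-1]+vals[5] = 4+4 = 8 → [4, 8, 1, 1, 4, 4]
append 0 → [4, 8, 1, 1, 4, 4, 0]
vals[-1] = vals[0]*vals[-1] = 4*0 = 0 → [4, 8, 1, 1, 4, 4, 0]
insert 4 at 7 → [4, 8, 1, 1, 4, 4, 0, 4]
pop() removes 4 → [4, 8, 1, 1, 4, 4, 0]
append vals[-1]+vals[0] = 0+4 = 4 → [4, 8, 1, 1, 4, 4, 0, 4]
vals[-1] = vals[-1]*vals[0] = 4*4 = 16 → [4, 8, 1, 1, 4, 4, 0, 16]
vals[7]-vals[4] = 16-4 = 12

12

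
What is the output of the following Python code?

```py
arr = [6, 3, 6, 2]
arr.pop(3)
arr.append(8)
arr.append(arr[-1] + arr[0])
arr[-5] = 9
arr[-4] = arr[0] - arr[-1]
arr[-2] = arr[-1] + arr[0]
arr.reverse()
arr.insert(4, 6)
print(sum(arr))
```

53

pop(3) removes 2 → [6, 3, 6]
append 8 → [6, 3, 6, 8]
append arr[-1]+arr[0] = 8+6 = 14 → [6, 3, 6, 8, 14]
arr[-5] = 9 → [9, 3, 6, 8, 14]
arr[-4] = arr[0]-arr[-1] = 9-14 = -5 → [9, -5, 6, 8, 14]
arr[-2] = arr[-1]+arr[0] = 14+9 = 23 → [9, -5, 6, 23, 14]
reverse → [14, 23, 6, -5, 9]
insert 6 at 4 → [14, 23, 6, -5, 6, 9]
sum = 53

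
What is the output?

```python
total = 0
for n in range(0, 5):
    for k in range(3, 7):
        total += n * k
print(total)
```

180

n=0,k=3: total = 0+0 = 0
n=0,k=4: total = 0+0 = 0
n=0,k=5: total = 0+0 = 0
n=0,k=6: total = 0+0 = 0
n=1,k=3: total = 0+3 = 3
n=1,k=4: total = 3+4 = 7
n=1,k=5: total = 7+5 = 12
n=1,k=6: total = 12+6 = 18
n=2,k=3: total = 18+6 = 24
n=2,k=4: total = 24+8 = 32
n=2,k=5: total = 32+10 = 42
n=2,k=6: total = 42+12 = 54
n=3,k=3: total = 54+9 = 63
n=3,k=4: total = 63+12 = 75
n=3,k=5: total = 75+15 = 90
n=3,k=6: total = 90+18 = 108
n=4,k=3: total = 108+12 = 120
n=4,k=4: total = 120+16 = 136
n=4,k=5: total = 136+20 = 156
n=4,k=6: total = 156+24 = 180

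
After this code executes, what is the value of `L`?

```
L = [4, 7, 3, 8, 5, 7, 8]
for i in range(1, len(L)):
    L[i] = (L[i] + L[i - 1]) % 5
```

i=1: L[1] = (7+4)%5 = 1 → [4, 1, 3, 8, 5, 7, 8]
i=2: L[2] = (3+1)%5 = 4 → [4, 1, 4, 8, 5, 7, 8]
i=3: L[3] = (8+4)%5 = 2 → [4, 1, 4, 2, 5, 7, 8]
i=4: L[4] = (5+2)%5 = 2 → [4, 1, 4, 2, 2, 7, 8]
i=5: L[5] = (7+2)%5 = 4 → [4, 1, 4, 2, 2, 4, 8]
i=6: L[6] = (8+4)%5 = 2 → [4, 1, 4, 2, 2, 4, 2]

[4, 1, 4, 2, 2, 4, 2]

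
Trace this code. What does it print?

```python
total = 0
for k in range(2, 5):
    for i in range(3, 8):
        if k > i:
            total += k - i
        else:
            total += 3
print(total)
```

k=2,i=3: not 2>3, total = 0+3 = 3
k=2,i=4: not 2>4, total = 3+3 = 6
k=2,i=5: not 2>5, total = 6+3 = 9
k=2,i=6: not 2>6, total = 9+3 = 12
k=2,i=7: not 2>7, total = 12+3 = 15
k=3,i=3: not 3>3, total = 15+3 = 18
k=3,i=4: not 3>4, total = 18+3 = 21
k=3,i=5: not 3>5, total = 21+3 = 24
k=3,i=6: not 3>6, total = 24+3 = 27
k=3,i=7: not 3>7, total = 27+3 = 30
k=4,i=3: 4>3, total = 30+1 = 31
k=4,i=4: not 4>4, total = 31+3 = 34
k=4,i=5: not 4>5, total = 34+3 = 37
k=4,i=6: not 4>6, total = 37+3 = 40
k=4,i=7: not 4>7, total = 40+3 = 43

43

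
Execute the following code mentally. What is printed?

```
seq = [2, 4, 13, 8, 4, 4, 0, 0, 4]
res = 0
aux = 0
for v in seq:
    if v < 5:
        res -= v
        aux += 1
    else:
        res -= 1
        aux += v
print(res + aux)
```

v=2: <5, res = 0-2 = -2; aux=1
v=4: <5, res = (-2)-4 = -6; aux=2
v=13: not <5, res = (-6)-1 = -7; aux=15
v=8: not <5, res = (-7)-1 = -8; aux=23
v=4: <5, res = (-8)-4 = -12; aux=24
v=4: <5, res = (-12)-4 = -16; aux=25
v=0: <5, res = (-16)-0 = -16; aux=26
v=0: <5, res = (-16)-0 = -16; aux=27
v=4: <5, res = (-16)-4 = -20; aux=28
res+aux = (-20)+28 = 8

8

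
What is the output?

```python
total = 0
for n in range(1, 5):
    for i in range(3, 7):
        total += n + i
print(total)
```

112

n=1,i=3: total = 0+4 = 4
n=1,i=4: total = 4+5 = 9
n=1,i=5: total = 9+6 = 15
n=1,i=6: total = 15+7 = 22
n=2,i=3: total = 22+5 = 27
n=2,i=4: total = 27+6 = 33
n=2,i=5: total = 33+7 = 40
n=2,i=6: total = 40+8 = 48
n=3,i=3: total = 48+6 = 54
n=3,i=4: total = 54+7 = 61
n=3,i=5: total = 61+8 = 69
n=3,i=6: total = 69+9 = 78
n=4,i=3: total = 78+7 = 85
n=4,i=4: total = 85+8 = 93
n=4,i=5: total = 93+9 = 102
n=4,i=6: total = 102+10 = 112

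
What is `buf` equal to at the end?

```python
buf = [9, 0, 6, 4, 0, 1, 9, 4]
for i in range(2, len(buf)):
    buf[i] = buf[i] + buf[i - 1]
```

[9, 0, 6, 10, 10, 11, 20, 24]

i=2: buf[2] = 6+0 = 6 → [9, 0, 6, 4, 0, 1, 9, 4]
i=3: buf[3] = 4+6 = 10 → [9, 0, 6, 10, 0, 1, 9, 4]
i=4: buf[4] = 0+10 = 10 → [9, 0, 6, 10, 10, 1, 9, 4]
i=5: buf[5] = 1+10 = 11 → [9, 0, 6, 10, 10, 11, 9, 4]
i=6: buf[6] = 9+11 = 20 → [9, 0, 6, 10, 10, 11, 20, 4]
i=7: buf[7] = 4+20 = 24 → [9, 0, 6, 10, 10, 11, 20, 24]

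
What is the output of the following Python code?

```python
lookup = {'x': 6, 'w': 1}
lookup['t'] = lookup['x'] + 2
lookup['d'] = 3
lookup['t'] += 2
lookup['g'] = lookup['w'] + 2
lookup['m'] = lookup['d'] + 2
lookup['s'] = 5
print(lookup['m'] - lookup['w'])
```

4

lookup['t'] = lookup['x']+2 = 8 → {'x': 6, 'w': 1, 't': 8}
lookup['d'] = 3 → {'x': 6, 'w': 1, 't': 8, 'd': 3}
lookup['t'] = 8+2 = 10 → {'x': 6, 'w': 1, 't': 10, 'd': 3}
lookup['g'] = lookup['w']+2 = 3 → {'x': 6, 'w': 1, 't': 10, 'd': 3, 'g': 3}
lookup['m'] = lookup['d']+2 = 5 → {'x': 6, 'w': 1, 't': 10, 'd': 3, 'g': 3, 'm': 5}
lookup['s'] = 5 → {'x': 6, 'w': 1, 't': 10, 'd': 3, 'g': 3, 'm': 5, 's': 5}
lookup['m']-lookup['w'] = 5-1 = 4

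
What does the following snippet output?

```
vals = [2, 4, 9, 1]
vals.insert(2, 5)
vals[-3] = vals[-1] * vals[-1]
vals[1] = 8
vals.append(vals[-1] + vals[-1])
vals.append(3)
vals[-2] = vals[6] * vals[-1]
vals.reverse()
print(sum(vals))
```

33

insert 5 at 2 → [2, 4, 5, 9, 1]
vals[-3] = vals[-1]*vals[-1] = 1*1 = 1 → [2, 4, 1, 9, 1]
vals[1] = 8 → [2, 8, 1, 9, 1]
append vals[-1]+vals[-1] = 1+1 = 2 → [2, 8, 1, 9, 1, 2]
append 3 → [2, 8, 1, 9, 1, 2, 3]
vals[-2] = vals[6]*vals[-1] = 3*3 = 9 → [2, 8, 1, 9, 1, 9, 3]
reverse → [3, 9, 1, 9, 1, 8, 2]
sum = 33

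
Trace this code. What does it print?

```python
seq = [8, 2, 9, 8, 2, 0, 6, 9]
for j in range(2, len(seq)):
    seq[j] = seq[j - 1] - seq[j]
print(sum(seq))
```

-101

j=2: seq[2] = 2-9 = -7 → [8, 2, -7, 8, 2, 0, 6, 9]
j=3: seq[3] = (-7)-8 = -15 → [8, 2, -7, -15, 2, 0, 6, 9]
j=4: seq[4] = (-15)-2 = -17 → [8, 2, -7, -15, -17, 0, 6, 9]
j=5: seq[5] = (-17)-0 = -17 → [8, 2, -7, -15, -17, -17, 6, 9]
j=6: seq[6] = (-17)-6 = -23 → [8, 2, -7, -15, -17, -17, -23, 9]
j=7: seq[7] = (-23)-9 = -32 → [8, 2, -7, -15, -17, -17, -23, -32]
sum = -101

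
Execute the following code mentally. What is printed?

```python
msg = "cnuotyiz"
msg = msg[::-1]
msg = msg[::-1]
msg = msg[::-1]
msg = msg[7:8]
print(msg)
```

reverse → 'ziytounc'
reverse → 'cnuotyiz'
reverse → 'ziytounc'
slice [7:8] → 'c'

c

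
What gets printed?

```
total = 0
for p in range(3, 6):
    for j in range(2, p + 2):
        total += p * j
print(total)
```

183

p=3,j=2: total = 0+6 = 6
p=3,j=3: total = 6+9 = 15
p=3,j=4: total = 15+12 = 27
p=4,j=2: total = 27+8 = 35
p=4,j=3: total = 35+12 = 47
p=4,j=4: total = 47+16 = 63
p=4,j=5: total = 63+20 = 83
p=5,j=2: total = 83+10 = 93
p=5,j=3: total = 93+15 = 108
p=5,j=4: total = 108+20 = 128
p=5,j=5: total = 128+25 = 153
p=5,j=6: total = 153+30 = 183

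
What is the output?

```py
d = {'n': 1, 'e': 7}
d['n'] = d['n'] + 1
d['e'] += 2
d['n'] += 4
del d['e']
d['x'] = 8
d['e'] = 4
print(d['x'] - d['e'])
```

4

d['n'] = d['n']+1 = 2 → {'n': 2, 'e': 7}
d['e'] = 7+2 = 9 → {'n': 2, 'e': 9}
d['n'] = 2+4 = 6 → {'n': 6, 'e': 9}
del 'e' → {'n': 6}
d['x'] = 8 → {'n': 6, 'x': 8}
d['e'] = 4 → {'n': 6, 'x': 8, 'e': 4}
d['x']-d['e'] = 8-4 = 4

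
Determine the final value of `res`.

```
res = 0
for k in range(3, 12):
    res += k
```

k=3: res = 0+3 = 3
k=4: res = 3+4 = 7
k=5: res = 7+5 = 12
k=6: res = 12+6 = 18
k=7: res = 18+7 = 25
k=8: res = 25+8 = 33
k=9: res = 33+9 = 42
k=10: res = 42+10 = 52
k=11: res = 52+11 = 63

63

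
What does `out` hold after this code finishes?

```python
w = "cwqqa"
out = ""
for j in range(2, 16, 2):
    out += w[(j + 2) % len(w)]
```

'awqcqaw'

j=2: add w[4]='a' → 'a'
j=4: add w[1]='w' → 'aw'
j=6: add w[3]='q' → 'awq'
j=8: add w[0]='c' → 'awqc'
j=10: add w[2]='q' → 'awqcq'
j=12: add w[4]='a' → 'awqcqa'
j=14: add w[1]='w' → 'awqcqaw'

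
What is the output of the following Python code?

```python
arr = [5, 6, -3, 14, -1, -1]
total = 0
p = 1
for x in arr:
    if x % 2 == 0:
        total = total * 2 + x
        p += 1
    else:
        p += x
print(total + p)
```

x=5: not even; p=6
x=6: even, total = 0*2+6 = 6; p=7
x=-3: not even; p=4
x=14: even, total = 6*2+14 = 26; p=5
x=-1: not even; p=4
x=-1: not even; p=3
total+p = 26+3 = 29

29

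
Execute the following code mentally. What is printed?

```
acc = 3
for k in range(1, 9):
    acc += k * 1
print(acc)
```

39

k=1: acc = 3+1*1 = 4
k=2: acc = 4+2*1 = 6
k=3: acc = 6+3*1 = 9
k=4: acc = 9+4*1 = 13
k=5: acc = 13+5*1 = 18
k=6: acc = 18+6*1 = 24
k=7: acc = 24+7*1 = 31
k=8: acc = 31+8*1 = 39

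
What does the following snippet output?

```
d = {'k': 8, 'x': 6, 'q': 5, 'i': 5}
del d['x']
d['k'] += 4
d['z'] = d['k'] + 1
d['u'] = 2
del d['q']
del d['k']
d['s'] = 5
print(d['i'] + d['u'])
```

7

del 'x' → {'k': 8, 'q': 5, 'i': 5}
d['k'] = 8+4 = 12 → {'k': 12, 'q': 5, 'i': 5}
d['z'] = d['k']+1 = 13 → {'k': 12, 'q': 5, 'i': 5, 'z': 13}
d['u'] = 2 → {'k': 12, 'q': 5, 'i': 5, 'z': 13, 'u': 2}
del 'q' → {'k': 12, 'i': 5, 'z': 13, 'u': 2}
del 'k' → {'i': 5, 'z': 13, 'u': 2}
d['s'] = 5 → {'i': 5, 'z': 13, 'u': 2, 's': 5}
d['i']+d['u'] = 5+2 = 7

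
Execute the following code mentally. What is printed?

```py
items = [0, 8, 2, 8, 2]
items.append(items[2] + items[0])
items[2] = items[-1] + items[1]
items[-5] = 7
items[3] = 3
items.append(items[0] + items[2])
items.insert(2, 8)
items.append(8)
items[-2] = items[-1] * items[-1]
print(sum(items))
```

append items[2]+items[0] = 2+0 = 2 → [0, 8, 2, 8, 2, 2]
items[2] = items[-1]+items[1] = 2+8 = 10 → [0, 8, 10, 8, 2, 2]
items[-5] = 7 → [0, 7, 10, 8, 2, 2]
items[3] = 3 → [0, 7, 10, 3, 2, 2]
append items[0]+items[2] = 0+10 = 10 → [0, 7, 10, 3, 2, 2, 10]
insert 8 at 2 → [0, 7, 8, 10, 3, 2, 2, 10]
append 8 → [0, 7, 8, 10, 3, 2, 2, 10, 8]
items[-2] = items[-1]*items[-1] = 8*8 = 64 → [0, 7, 8, 10, 3, 2, 2, 64, 8]
sum = 104

104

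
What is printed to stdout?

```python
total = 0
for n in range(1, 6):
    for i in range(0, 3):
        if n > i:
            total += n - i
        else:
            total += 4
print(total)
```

n=1,i=0: 1>0, total = 0+1 = 1
n=1,i=1: not 1>1, total = 1+4 = 5
n=1,i=2: not 1>2, total = 5+4 = 9
n=2,i=0: 2>0, total = 9+2 = 11
n=2,i=1: 2>1, total = 11+1 = 12
n=2,i=2: not 2>2, total = 12+4 = 16
n=3,i=0: 3>0, total = 16+3 = 19
n=3,i=1: 3>1, total = 19+2 = 21
n=3,i=2: 3>2, total = 21+1 = 22
n=4,i=0: 4>0, total = 22+4 = 26
n=4,i=1: 4>1, total = 26+3 = 29
n=4,i=2: 4>2, total = 29+2 = 31
n=5,i=0: 5>0, total = 31+5 = 36
n=5,i=1: 5>1, total = 36+4 = 40
n=5,i=2: 5>2, total = 40+3 = 43

43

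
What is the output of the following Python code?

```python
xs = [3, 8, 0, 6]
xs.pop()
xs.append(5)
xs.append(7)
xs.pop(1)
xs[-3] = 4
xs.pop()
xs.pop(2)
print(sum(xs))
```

7

pop() removes 6 → [3, 8, 0]
append 5 → [3, 8, 0, 5]
append 7 → [3, 8, 0, 5, 7]
pop(1) removes 8 → [3, 0, 5, 7]
xs[-3] = 4 → [3, 4, 5, 7]
pop() removes 7 → [3, 4, 5]
pop(2) removes 5 → [3, 4]
sum = 7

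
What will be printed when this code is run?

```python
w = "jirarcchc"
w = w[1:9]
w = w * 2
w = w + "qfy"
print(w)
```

irarcchcirarcchcqfy

slice [1:9] → 'irarcchc'
repeat ×2 → 'irarcchcirarcchc'
+ 'qfy' → 'irarcchcirarcchcqfy'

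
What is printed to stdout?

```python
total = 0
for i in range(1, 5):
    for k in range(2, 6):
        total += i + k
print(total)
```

96

i=1,k=2: total = 0+3 = 3
i=1,k=3: total = 3+4 = 7
i=1,k=4: total = 7+5 = 12
i=1,k=5: total = 12+6 = 18
i=2,k=2: total = 18+4 = 22
i=2,k=3: total = 22+5 = 27
i=2,k=4: total = 27+6 = 33
i=2,k=5: total = 33+7 = 40
i=3,k=2: total = 40+5 = 45
i=3,k=3: total = 45+6 = 51
i=3,k=4: total = 51+7 = 58
i=3,k=5: total = 58+8 = 66
i=4,k=2: total = 66+6 = 72
i=4,k=3: total = 72+7 = 79
i=4,k=4: total = 79+8 = 87
i=4,k=5: total = 87+9 = 96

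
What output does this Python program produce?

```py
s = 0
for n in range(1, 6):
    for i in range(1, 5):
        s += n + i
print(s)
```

n=1,i=1: s = 0+2 = 2
n=1,i=2: s = 2+3 = 5
n=1,i=3: s = 5+4 = 9
n=1,i=4: s = 9+5 = 14
n=2,i=1: s = 14+3 = 17
n=2,i=2: s = 17+4 = 21
n=2,i=3: s = 21+5 = 26
n=2,i=4: s = 26+6 = 32
n=3,i=1: s = 32+4 = 36
n=3,i=2: s = 36+5 = 41
n=3,i=3: s = 41+6 = 47
n=3,i=4: s = 47+7 = 54
n=4,i=1: s = 54+5 = 59
n=4,i=2: s = 59+6 = 65
n=4,i=3: s = 65+7 = 72
n=4,i=4: s = 72+8 = 80
n=5,i=1: s = 80+6 = 86
n=5,i=2: s = 86+7 = 93
n=5,i=3: s = 93+8 = 101
n=5,i=4: s = 101+9 = 110

110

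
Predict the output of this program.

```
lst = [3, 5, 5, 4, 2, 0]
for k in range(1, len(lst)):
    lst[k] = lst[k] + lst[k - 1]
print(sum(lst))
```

79

k=1: lst[1] = 5+3 = 8 → [3, 8, 5, 4, 2, 0]
k=2: lst[2] = 5+8 = 13 → [3, 8, 13, 4, 2, 0]
k=3: lst[3] = 4+13 = 17 → [3, 8, 13, 17, 2, 0]
k=4: lst[4] = 2+17 = 19 → [3, 8, 13, 17, 19, 0]
k=5: lst[5] = 0+19 = 19 → [3, 8, 13, 17, 19, 19]
sum = 79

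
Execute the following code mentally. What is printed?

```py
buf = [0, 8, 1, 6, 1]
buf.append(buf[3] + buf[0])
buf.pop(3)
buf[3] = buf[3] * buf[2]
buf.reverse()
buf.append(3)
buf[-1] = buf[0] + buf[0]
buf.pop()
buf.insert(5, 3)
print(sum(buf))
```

append buf[3]+buf[0] = 6+0 = 6 → [0, 8, 1, 6, 1, 6]
pop(3) removes 6 → [0, 8, 1, 1, 6]
buf[3] = buf[3]*buf[2] = 1*1 = 1 → [0, 8, 1, 1, 6]
reverse → [6, 1, 1, 8, 0]
append 3 → [6, 1, 1, 8, 0, 3]
buf[-1] = buf[0]+buf[0] = 6+6 = 12 → [6, 1, 1, 8, 0, 12]
pop() removes 12 → [6, 1, 1, 8, 0]
insert 3 at 5 → [6, 1, 1, 8, 0, 3]
sum = 19

19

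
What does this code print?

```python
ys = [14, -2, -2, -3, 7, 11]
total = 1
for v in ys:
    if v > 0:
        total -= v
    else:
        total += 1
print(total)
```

-28

v=14: >0, total = 1-14 = -13
v=-2: not >0, total = (-13)+1 = -12
v=-2: not >0, total = (-12)+1 = -11
v=-3: not >0, total = (-11)+1 = -10
v=7: >0, total = (-10)-7 = -17
v=11: >0, total = (-17)-11 = -28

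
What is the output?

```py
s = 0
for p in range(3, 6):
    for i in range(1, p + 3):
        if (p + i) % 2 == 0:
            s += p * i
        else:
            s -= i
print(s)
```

p=3,i=1: even sum, s = 0+3 = 3
p=3,i=2: odd sum, s = 3-2 = 1
p=3,i=3: even sum, s = 1+9 = 10
p=3,i=4: odd sum, s = 10-4 = 6
p=3,i=5: even sum, s = 6+15 = 21
p=4,i=1: odd sum, s = 21-1 = 20
p=4,i=2: even sum, s = 20+8 = 28
p=4,i=3: odd sum, s = 28-3 = 25
p=4,i=4: even sum, s = 25+16 = 41
p=4,i=5: odd sum, s = 41-5 = 36
p=4,i=6: even sum, s = 36+24 = 60
p=5,i=1: even sum, s = 60+5 = 65
p=5,i=2: odd sum, s = 65-2 = 63
p=5,i=3: even sum, s = 63+15 = 78
p=5,i=4: odd sum, s = 78-4 = 74
p=5,i=5: even sum, s = 74+25 = 99
p=5,i=6: odd sum, s = 99-6 = 93
p=5,i=7: even sum, s = 93+35 = 128

128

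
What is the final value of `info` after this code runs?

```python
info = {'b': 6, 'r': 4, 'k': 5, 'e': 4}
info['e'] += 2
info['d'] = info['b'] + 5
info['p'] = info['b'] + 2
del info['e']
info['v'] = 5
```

{'b': 6, 'r': 4, 'k': 5, 'd': 11, 'p': 8, 'v': 5}

info['e'] = 4+2 = 6 → {'b': 6, 'r': 4, 'k': 5, 'e': 6}
info['d'] = info['b']+5 = 11 → {'b': 6, 'r': 4, 'k': 5, 'e': 6, 'd': 11}
info['p'] = info['b']+2 = 8 → {'b': 6, 'r': 4, 'k': 5, 'e': 6, 'd': 11, 'p': 8}
del 'e' → {'b': 6, 'r': 4, 'k': 5, 'd': 11, 'p': 8}
info['v'] = 5 → {'b': 6, 'r': 4, 'k': 5, 'd': 11, 'p': 8, 'v': 5}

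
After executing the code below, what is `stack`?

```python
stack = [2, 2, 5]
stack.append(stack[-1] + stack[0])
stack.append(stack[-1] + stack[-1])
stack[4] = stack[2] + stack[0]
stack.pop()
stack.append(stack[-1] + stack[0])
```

append stack[-1]+stack[0] = 5+2 = 7 → [2, 2, 5, 7]
append stack[-1]+stack[-1] = 7+7 = 14 → [2, 2, 5, 7, 14]
stack[4] = stack[2]+stack[0] = 5+2 = 7 → [2, 2, 5, 7, 7]
pop() removes 7 → [2, 2, 5, 7]
append stack[-1]+stack[0] = 7+2 = 9 → [2, 2, 5, 7, 9]

[2, 2, 5, 7, 9]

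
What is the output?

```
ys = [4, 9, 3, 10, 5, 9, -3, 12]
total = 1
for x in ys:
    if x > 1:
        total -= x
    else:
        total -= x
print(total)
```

x=4: >1, total = 1-4 = -3
x=9: >1, total = (-3)-9 = -12
x=3: >1, total = (-12)-3 = -15
x=10: >1, total = (-15)-10 = -25
x=5: >1, total = (-25)-5 = -30
x=9: >1, total = (-30)-9 = -39
x=-3: not >1, total = (-39)-(-3) = -36
x=12: >1, total = (-36)-12 = -48

-48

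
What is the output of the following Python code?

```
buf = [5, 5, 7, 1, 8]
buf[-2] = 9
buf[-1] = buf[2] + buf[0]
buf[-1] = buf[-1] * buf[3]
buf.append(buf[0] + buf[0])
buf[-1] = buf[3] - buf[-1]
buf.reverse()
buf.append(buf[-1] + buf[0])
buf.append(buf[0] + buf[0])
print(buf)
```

[-1, 108, 9, 7, 5, 5, 4, -2]

buf[-2] = 9 → [5, 5, 7, 9, 8]
buf[-1] = buf[2]+buf[0] = 7+5 = 12 → [5, 5, 7, 9, 12]
buf[-1] = buf[-1]*buf[3] = 12*9 = 108 → [5, 5, 7, 9, 108]
append buf[0]+buf[0] = 5+5 = 10 → [5, 5, 7, 9, 108, 10]
buf[-1] = buf[3]-buf[-1] = 9-10 = -1 → [5, 5, 7, 9, 108, -1]
reverse → [-1, 108, 9, 7, 5, 5]
append buf[-1]+buf[0] = 5+(-1) = 4 → [-1, 108, 9, 7, 5, 5, 4]
append buf[0]+buf[0] = (-1)+(-1) = -2 → [-1, 108, 9, 7, 5, 5, 4, -2]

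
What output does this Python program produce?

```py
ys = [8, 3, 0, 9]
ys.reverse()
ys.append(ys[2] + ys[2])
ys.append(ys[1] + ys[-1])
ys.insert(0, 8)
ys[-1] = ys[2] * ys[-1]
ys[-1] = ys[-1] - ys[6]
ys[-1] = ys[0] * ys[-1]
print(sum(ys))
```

reverse → [9, 0, 3, 8]
append ys[2]+ys[2] = 3+3 = 6 → [9, 0, 3, 8, 6]
append ys[1]+ys[-1] = 0+6 = 6 → [9, 0, 3, 8, 6, 6]
insert 8 at 0 → [8, 9, 0, 3, 8, 6, 6]
ys[-1] = ys[2]*ys[-1] = 0*6 = 0 → [8, 9, 0, 3, 8, 6, 0]
ys[-1] = ys[-1]-ys[6] = 0-0 = 0 → [8, 9, 0, 3, 8, 6, 0]
ys[-1] = ys[0]*ys[-1] = 8*0 = 0 → [8, 9, 0, 3, 8, 6, 0]
sum = 34

34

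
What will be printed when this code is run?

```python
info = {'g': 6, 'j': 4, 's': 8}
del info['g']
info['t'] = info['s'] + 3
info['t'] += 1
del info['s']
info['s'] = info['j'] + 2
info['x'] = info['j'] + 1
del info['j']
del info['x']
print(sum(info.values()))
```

del 'g' → {'j': 4, 's': 8}
info['t'] = info['s']+3 = 11 → {'j': 4, 's': 8, 't': 11}
info['t'] = 11+1 = 12 → {'j': 4, 's': 8, 't': 12}
del 's' → {'j': 4, 't': 12}
info['s'] = info['j']+2 = 6 → {'j': 4, 't': 12, 's': 6}
info['x'] = info['j']+1 = 5 → {'j': 4, 't': 12, 's': 6, 'x': 5}
del 'j' → {'t': 12, 's': 6, 'x': 5}
del 'x' → {'t': 12, 's': 6}
sum of values = 18

18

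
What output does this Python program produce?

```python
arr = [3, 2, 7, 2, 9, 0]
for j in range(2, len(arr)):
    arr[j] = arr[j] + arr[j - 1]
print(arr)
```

[3, 2, 9, 11, 20, 20]

j=2: arr[2] = 7+2 = 9 → [3, 2, 9, 2, 9, 0]
j=3: arr[3] = 2+9 = 11 → [3, 2, 9, 11, 9, 0]
j=4: arr[4] = 9+11 = 20 → [3, 2, 9, 11, 20, 0]
j=5: arr[5] = 0+20 = 20 → [3, 2, 9, 11, 20, 20]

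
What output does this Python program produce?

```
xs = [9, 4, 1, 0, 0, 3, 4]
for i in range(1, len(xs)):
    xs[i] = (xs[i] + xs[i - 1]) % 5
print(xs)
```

i=1: xs[1] = (4+9)%5 = 3 → [9, 3, 1, 0, 0, 3, 4]
i=2: xs[2] = (1+3)%5 = 4 → [9, 3, 4, 0, 0, 3, 4]
i=3: xs[3] = (0+4)%5 = 4 → [9, 3, 4, 4, 0, 3, 4]
i=4: xs[4] = (0+4)%5 = 4 → [9, 3, 4, 4, 4, 3, 4]
i=5: xs[5] = (3+4)%5 = 2 → [9, 3, 4, 4, 4, 2, 4]
i=6: xs[6] = (4+2)%5 = 1 → [9, 3, 4, 4, 4, 2, 1]

[9, 3, 4, 4, 4, 2, 1]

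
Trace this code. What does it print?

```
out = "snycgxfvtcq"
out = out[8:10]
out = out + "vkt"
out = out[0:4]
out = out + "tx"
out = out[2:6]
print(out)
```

slice [8:10] → 'tc'
+ 'vkt' → 'tcvkt'
slice [0:4] → 'tcvk'
+ 'tx' → 'tcvktx'
slice [2:6] → 'vktx'

vktx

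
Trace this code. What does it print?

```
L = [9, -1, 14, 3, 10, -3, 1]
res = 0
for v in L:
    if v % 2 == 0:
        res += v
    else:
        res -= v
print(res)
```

v=9: not even, res = 0-9 = -9
v=-1: not even, res = (-9)-(-1) = -8
v=14: even, res = (-8)+14 = 6
v=3: not even, res = 6-3 = 3
v=10: even, res = 3+10 = 13
v=-3: not even, res = 13-(-3) = 16
v=1: not even, res = 16-1 = 15

15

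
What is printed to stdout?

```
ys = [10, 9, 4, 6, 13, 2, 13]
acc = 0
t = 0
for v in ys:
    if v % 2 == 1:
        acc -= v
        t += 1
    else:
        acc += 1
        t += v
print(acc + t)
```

-6

v=10: not odd, acc = 0+1 = 1; t=10
v=9: odd, acc = 1-9 = -8; t=11
v=4: not odd, acc = (-8)+1 = -7; t=15
v=6: not odd, acc = (-7)+1 = -6; t=21
v=13: odd, acc = (-6)-13 = -19; t=22
v=2: not odd, acc = (-19)+1 = -18; t=24
v=13: odd, acc = (-18)-13 = -31; t=25
acc+t = (-31)+25 = -6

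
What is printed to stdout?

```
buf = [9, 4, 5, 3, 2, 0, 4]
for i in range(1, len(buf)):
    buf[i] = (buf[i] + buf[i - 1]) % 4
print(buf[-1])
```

i=1: buf[1] = (4+9)%4 = 1 → [9, 1, 5, 3, 2, 0, 4]
i=2: buf[2] = (5+1)%4 = 2 → [9, 1, 2, 3, 2, 0, 4]
i=3: buf[3] = (3+2)%4 = 1 → [9, 1, 2, 1, 2, 0, 4]
i=4: buf[4] = (2+1)%4 = 3 → [9, 1, 2, 1, 3, 0, 4]
i=5: buf[5] = (0+3)%4 = 3 → [9, 1, 2, 1, 3, 3, 4]
i=6: buf[6] = (4+3)%4 = 3 → [9, 1, 2, 1, 3, 3, 3]

3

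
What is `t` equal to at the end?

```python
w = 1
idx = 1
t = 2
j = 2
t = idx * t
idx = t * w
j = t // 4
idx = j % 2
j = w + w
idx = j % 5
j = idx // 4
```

t = 1*2 = 2
idx = 2*1 = 2
j = 2//4 = 0
idx = 0%2 = 0
j = 1+1 = 2
idx = 2%5 = 2
j = 2//4 = 0

2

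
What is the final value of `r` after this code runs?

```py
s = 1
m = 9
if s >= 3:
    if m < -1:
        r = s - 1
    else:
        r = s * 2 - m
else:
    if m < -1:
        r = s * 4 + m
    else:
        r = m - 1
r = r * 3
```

24

s=1, m=9
s >= 3 is False; m < -1 is False
→ r = m - 1 = 8
r = 8*3 = 24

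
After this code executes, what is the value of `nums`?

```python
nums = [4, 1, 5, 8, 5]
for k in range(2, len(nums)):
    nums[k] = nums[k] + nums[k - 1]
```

[4, 1, 6, 14, 19]

k=2: nums[2] = 5+1 = 6 → [4, 1, 6, 8, 5]
k=3: nums[3] = 8+6 = 14 → [4, 1, 6, 14, 5]
k=4: nums[4] = 5+14 = 19 → [4, 1, 6, 14, 19]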